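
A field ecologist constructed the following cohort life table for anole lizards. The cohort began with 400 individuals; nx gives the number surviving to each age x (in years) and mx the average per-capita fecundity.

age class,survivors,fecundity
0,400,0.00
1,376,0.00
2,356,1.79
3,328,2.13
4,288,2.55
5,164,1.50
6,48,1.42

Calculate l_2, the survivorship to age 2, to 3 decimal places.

l_2 = n_2/n_0 = 356/400 = 0.89 → 0.890

0.890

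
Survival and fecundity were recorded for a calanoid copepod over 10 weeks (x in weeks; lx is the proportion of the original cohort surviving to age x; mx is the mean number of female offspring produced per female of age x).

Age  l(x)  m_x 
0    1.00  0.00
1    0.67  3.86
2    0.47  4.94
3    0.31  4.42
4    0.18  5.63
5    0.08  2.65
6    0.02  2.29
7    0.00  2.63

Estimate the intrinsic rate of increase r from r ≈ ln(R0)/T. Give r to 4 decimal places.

R0 = Σ lx·mx = 0 + 2.5862 + 2.3218 + 1.3702 + 1.0134 + 0.212 + 0.0458 + 0 = 7.5494
Σ x·lx·mx = 16.7288; T = 16.7288/7.5494 = 2.21591…
r ≈ ln(R0)/T = ln(7.5494)/2.21591… = 0.912251… → 0.9123

0.9123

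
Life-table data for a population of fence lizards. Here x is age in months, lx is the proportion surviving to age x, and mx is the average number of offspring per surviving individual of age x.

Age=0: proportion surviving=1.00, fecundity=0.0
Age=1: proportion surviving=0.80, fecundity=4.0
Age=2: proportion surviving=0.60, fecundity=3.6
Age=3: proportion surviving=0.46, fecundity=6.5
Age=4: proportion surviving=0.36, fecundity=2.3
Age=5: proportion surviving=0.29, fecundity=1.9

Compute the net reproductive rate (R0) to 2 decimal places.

lx·mx by age: 0, 3.2, 2.16, 2.99, 0.828, 0.551
R0 = Σ lx·mx = 9.729 → 9.73

9.73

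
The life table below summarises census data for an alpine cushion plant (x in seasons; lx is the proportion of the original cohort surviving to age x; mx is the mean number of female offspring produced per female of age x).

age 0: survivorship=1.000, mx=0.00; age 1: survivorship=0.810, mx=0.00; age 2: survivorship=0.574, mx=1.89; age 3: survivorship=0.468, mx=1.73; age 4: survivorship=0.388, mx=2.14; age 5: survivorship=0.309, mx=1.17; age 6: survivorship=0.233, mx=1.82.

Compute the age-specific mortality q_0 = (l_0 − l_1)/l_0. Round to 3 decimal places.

0.190

q_0 = (l_0 − l_1) / l_0 = (1 − 0.81) / 1
     = 0.19 / 1 = 0.19 → 0.190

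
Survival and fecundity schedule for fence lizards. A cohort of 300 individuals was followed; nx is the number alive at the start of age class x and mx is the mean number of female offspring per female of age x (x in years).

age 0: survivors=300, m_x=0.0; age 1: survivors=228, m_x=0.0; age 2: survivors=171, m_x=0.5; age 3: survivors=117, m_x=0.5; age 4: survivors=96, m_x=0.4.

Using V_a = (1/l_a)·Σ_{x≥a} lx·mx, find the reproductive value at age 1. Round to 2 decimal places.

lx = nx/n0 = nx/300: 1, 0.76, 0.57, 0.39, 0.32
lx·mx for x ≥ 1: 0, 0.285, 0.195, 0.128 → sum = 0.608
V_1 = 0.608 / l_1 = 0.608 / 0.76 = 0.8 → 0.80

0.80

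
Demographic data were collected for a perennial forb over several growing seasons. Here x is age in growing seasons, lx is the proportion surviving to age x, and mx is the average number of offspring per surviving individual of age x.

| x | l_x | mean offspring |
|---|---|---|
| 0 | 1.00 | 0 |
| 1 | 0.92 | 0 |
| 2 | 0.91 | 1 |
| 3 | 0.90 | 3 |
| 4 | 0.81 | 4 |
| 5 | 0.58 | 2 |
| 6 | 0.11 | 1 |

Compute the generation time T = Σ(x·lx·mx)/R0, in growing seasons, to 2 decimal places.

3.61

lx·mx: 0, 0, 0.91, 2.7, 3.24, 1.16, 0.11 → R0 = 8.12
x·lx·mx: 0, 0, 1.82, 8.1, 12.96, 5.8, 0.66 → Σ = 29.34
T = 29.34 / 8.12 = 3.6133… → 3.61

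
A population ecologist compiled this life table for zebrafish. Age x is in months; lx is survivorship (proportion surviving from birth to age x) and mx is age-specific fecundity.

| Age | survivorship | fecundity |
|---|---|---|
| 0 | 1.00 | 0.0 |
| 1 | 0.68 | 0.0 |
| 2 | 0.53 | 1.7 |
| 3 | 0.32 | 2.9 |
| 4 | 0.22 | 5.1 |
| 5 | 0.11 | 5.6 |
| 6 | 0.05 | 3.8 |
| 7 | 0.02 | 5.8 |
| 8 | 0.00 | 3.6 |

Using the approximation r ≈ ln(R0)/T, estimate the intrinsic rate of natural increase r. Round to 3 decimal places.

R0 = Σ lx·mx = 0 + 0 + 0.901 + 0.928 + 1.122 + 0.616 + 0.19 + 0.116 + 0 = 3.873
Σ x·lx·mx = 14.106; T = 14.106/3.873 = 3.64214…
r ≈ ln(R0)/T = ln(3.873)/3.64214… = 0.37177… → 0.372

0.372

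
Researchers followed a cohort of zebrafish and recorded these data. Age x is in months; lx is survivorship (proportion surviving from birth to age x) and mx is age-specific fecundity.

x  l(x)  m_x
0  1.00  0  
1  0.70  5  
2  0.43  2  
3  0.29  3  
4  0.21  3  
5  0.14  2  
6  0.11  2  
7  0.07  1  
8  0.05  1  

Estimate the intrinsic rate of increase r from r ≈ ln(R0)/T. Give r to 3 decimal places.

0.867

R0 = Σ lx·mx = 0 + 3.5 + 0.86 + 0.87 + 0.63 + 0.28 + 0.22 + 0.07 + 0.05 = 6.48
Σ x·lx·mx = 13.96; T = 13.96/6.48 = 2.15432…
r ≈ ln(R0)/T = ln(6.48)/2.15432… = 0.86743… → 0.867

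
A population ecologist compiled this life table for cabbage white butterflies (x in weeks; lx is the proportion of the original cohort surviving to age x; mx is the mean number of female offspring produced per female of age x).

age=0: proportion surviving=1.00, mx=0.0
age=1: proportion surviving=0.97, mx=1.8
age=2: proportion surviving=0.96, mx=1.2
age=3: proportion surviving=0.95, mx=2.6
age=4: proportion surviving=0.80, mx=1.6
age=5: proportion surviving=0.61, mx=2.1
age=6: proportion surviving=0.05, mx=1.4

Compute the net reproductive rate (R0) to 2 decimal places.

lx·mx by age: 0, 1.746, 1.152, 2.47, 1.28, 1.281, 0.07
R0 = Σ lx·mx = 7.999 → 8.00

8.00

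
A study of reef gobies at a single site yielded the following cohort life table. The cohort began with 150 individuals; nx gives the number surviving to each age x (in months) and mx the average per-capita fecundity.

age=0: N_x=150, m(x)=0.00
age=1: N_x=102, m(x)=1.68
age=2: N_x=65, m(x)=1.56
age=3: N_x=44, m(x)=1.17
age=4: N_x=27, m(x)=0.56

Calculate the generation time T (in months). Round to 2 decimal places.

1.74

lx = nx/n0 = nx/150: 1, 0.68, 0.43333…, 0.29333…, 0.18
lx·mx: 0, 1.1424, 0.676…, 0.3432…, 0.1008 → R0 = 2.2624…
x·lx·mx: 0, 1.1424, 1.352…, 1.0296…, 0.4032 → Σ = 3.9272…
T = 3.9272… / 2.2624… = 1.735856… → 1.74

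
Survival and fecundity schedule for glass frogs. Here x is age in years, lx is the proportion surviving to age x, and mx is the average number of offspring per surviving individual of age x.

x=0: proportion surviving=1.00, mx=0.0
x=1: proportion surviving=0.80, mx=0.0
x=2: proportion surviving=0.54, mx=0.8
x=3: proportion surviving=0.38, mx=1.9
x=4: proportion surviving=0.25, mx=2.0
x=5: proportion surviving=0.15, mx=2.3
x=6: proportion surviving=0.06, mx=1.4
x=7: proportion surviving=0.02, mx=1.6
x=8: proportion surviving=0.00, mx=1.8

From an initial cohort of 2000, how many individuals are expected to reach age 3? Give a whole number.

760

Expected survivors = N0 · l_3 = 2000 × 0.38 = 760 → 760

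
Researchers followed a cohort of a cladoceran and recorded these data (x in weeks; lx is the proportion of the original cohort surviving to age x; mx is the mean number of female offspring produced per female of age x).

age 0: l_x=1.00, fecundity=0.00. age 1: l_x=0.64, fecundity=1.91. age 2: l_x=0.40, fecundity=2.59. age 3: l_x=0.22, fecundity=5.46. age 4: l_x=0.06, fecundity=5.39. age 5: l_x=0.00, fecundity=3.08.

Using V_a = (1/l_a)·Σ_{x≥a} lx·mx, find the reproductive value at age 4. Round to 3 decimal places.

lx·mx for x ≥ 4: 0.3234, 0 → sum = 0.3234
V_4 = 0.3234 / l_4 = 0.3234 / 0.06 = 5.39 → 5.390

5.390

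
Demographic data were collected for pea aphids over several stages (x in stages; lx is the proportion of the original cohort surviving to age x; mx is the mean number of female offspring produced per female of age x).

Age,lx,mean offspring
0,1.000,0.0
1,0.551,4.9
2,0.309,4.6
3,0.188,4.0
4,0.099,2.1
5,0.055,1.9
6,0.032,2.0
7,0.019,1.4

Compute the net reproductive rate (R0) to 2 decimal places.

5.28

lx·mx by age: 0, 2.6999, 1.4214, 0.752, 0.2079, 0.1045, 0.064, 0.0266
R0 = Σ lx·mx = 5.2763 → 5.28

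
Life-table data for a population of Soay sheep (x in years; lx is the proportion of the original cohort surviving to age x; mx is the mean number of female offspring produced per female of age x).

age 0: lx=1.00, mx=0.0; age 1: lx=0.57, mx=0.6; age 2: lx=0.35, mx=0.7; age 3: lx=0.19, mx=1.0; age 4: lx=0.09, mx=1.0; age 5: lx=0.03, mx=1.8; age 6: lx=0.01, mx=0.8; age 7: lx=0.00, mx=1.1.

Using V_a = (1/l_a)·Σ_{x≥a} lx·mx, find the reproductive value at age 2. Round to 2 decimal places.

1.68

lx·mx for x ≥ 2: 0.245, 0.19, 0.09, 0.054, 0.008, 0 → sum = 0.587
V_2 = 0.587 / l_2 = 0.587 / 0.35 = 1.677143… → 1.68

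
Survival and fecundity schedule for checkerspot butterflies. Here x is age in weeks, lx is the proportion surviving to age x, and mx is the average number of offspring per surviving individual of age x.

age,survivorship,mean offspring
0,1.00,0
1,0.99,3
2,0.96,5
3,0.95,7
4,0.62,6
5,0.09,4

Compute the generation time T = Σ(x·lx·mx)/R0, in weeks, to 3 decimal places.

lx·mx: 0, 2.97, 4.8, 6.65, 3.72, 0.36 → R0 = 18.5
x·lx·mx: 0, 2.97, 9.6, 19.95, 14.88, 1.8 → Σ = 49.2
T = 49.2 / 18.5 = 2.659459… → 2.659

2.659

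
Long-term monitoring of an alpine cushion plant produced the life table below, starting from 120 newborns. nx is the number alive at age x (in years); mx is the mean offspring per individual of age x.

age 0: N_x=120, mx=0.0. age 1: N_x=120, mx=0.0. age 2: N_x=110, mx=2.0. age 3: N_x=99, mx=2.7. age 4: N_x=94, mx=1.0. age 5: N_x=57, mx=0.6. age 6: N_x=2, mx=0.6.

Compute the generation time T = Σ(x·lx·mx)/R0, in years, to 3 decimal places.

2.912

lx = nx/n0 = nx/120: 1, 1, 0.91667…, 0.825, 0.78333…, 0.475, 0.01667…
lx·mx: 0, 0, 1.833333…, 2.2275, 0.783333…, 0.285, 0.01… → R0 = 5.139167…
x·lx·mx: 0, 0, 3.666667…, 6.6825, 3.133333…, 1.425, 0.06… → Σ = 14.9675…
T = 14.9675… / 5.139167… = 2.912437… → 2.912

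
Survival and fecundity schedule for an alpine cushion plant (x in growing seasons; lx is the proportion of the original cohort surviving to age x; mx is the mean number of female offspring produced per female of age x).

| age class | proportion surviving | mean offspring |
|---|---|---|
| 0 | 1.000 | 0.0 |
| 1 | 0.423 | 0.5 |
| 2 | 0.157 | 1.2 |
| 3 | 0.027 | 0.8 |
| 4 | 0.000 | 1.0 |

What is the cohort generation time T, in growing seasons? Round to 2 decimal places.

lx·mx: 0, 0.2115, 0.1884, 0.0216, 0 → R0 = 0.4215
x·lx·mx: 0, 0.2115, 0.3768, 0.0648, 0 → Σ = 0.6531
T = 0.6531 / 0.4215 = 1.549466… → 1.55

1.55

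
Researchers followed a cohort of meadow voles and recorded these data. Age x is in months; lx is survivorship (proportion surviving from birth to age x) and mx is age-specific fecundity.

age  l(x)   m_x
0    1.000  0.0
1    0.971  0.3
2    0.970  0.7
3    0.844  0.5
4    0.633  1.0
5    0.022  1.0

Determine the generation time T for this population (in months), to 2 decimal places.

lx·mx: 0, 0.2913, 0.679, 0.422, 0.633, 0.022 → R0 = 2.0473
x·lx·mx: 0, 0.2913, 1.358, 1.266, 2.532, 0.11 → Σ = 5.5573
T = 5.5573 / 2.0473 = 2.714453… → 2.71

2.71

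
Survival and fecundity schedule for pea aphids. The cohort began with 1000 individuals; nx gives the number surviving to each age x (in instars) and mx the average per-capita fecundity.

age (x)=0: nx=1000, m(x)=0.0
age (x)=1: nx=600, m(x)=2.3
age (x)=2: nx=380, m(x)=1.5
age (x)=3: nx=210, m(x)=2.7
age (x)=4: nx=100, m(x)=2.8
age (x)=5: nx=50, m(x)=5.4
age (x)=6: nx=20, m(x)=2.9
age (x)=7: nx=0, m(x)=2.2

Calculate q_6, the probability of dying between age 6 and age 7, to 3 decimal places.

lx = nx/n0 = nx/1000: 1, 0.6, 0.38, 0.21, 0.1, 0.05, 0.02, 0
q_6 = (l_6 − l_7) / l_6 = (0.02 − 0) / 0.02
     = 0.02 / 0.02 = 1 → 1.000

1.000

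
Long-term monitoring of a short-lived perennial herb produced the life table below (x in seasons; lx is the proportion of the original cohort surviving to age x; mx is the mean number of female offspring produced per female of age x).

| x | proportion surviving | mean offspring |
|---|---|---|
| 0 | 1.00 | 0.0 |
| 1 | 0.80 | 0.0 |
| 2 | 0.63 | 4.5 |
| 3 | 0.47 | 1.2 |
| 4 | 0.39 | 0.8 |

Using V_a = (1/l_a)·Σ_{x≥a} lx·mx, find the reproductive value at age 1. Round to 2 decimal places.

4.64

lx·mx for x ≥ 1: 0, 2.835, 0.564, 0.312 → sum = 3.711
V_1 = 3.711 / l_1 = 3.711 / 0.8 = 4.63875 → 4.64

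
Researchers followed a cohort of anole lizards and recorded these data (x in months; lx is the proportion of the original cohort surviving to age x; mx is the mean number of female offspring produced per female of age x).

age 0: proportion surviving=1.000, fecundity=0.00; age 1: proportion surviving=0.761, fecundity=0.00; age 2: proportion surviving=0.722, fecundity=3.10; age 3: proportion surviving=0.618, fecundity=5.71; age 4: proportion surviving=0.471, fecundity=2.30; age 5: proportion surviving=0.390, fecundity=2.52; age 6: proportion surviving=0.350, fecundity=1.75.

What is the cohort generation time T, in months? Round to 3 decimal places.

lx·mx: 0, 0, 2.2382, 3.52878, 1.0833, 0.9828, 0.6125 → R0 = 8.44558
x·lx·mx: 0, 0, 4.4764, 10.58634, 4.3332, 4.914, 3.675 → Σ = 27.98494
T = 27.98494 / 8.44558 = 3.31356… → 3.314

3.314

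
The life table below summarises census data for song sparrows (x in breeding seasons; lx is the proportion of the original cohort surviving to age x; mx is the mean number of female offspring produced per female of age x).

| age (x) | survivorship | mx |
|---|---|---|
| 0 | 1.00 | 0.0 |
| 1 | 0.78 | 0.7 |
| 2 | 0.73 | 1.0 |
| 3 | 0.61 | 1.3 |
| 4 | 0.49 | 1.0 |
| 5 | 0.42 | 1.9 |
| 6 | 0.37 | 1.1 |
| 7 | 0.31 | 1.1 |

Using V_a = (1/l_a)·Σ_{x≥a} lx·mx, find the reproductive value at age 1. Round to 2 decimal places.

5.26

lx·mx for x ≥ 1: 0.546, 0.73, 0.793, 0.49, 0.798, 0.407, 0.341 → sum = 4.105
V_1 = 4.105 / l_1 = 4.105 / 0.78 = 5.262821… → 5.26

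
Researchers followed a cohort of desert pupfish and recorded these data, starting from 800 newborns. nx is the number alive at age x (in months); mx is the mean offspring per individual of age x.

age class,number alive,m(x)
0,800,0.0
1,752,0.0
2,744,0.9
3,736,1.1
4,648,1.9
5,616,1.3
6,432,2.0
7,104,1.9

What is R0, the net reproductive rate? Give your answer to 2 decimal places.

lx = nx/n0 = nx/800: 1, 0.94, 0.93, 0.92, 0.81, 0.77, 0.54, 0.13
lx·mx by age: 0, 0, 0.837, 1.012, 1.539, 1.001, 1.08, 0.247
R0 = Σ lx·mx = 5.716 → 5.72

5.72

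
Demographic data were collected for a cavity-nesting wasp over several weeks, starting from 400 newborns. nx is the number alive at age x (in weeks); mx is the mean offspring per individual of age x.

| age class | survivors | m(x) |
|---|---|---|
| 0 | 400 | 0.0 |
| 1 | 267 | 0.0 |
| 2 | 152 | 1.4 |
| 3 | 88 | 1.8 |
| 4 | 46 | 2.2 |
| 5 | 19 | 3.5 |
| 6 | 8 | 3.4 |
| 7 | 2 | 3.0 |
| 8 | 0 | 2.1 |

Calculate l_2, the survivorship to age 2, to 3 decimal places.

l_2 = n_2/n_0 = 152/400 = 0.38 → 0.380

0.380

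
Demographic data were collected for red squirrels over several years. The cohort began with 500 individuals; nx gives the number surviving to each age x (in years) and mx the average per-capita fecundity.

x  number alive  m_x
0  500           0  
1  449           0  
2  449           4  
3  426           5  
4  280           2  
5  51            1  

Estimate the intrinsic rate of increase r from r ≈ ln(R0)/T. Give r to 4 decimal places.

lx = nx/n0 = nx/500: 1, 0.898, 0.898, 0.852, 0.56, 0.102
R0 = Σ lx·mx = 0 + 0 + 3.592 + 4.26 + 1.12 + 0.102 = 9.074
Σ x·lx·mx = 24.954; T = 24.954/9.074 = 2.75006…
r ≈ ln(R0)/T = ln(9.074)/2.75006… = 0.801952… → 0.8020

0.8020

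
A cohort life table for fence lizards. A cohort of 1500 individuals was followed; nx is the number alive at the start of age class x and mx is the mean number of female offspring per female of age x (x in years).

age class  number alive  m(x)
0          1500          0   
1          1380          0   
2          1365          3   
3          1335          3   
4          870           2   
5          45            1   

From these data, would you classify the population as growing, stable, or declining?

growing

lx = nx/n0 = nx/1500: 1, 0.92, 0.91, 0.89, 0.58, 0.03
R0 = Σ lx·mx = 0 + 0 + 2.73 + 2.67 + 1.16 + 0.03 = 6.59
R0 > 1, so the population is growing.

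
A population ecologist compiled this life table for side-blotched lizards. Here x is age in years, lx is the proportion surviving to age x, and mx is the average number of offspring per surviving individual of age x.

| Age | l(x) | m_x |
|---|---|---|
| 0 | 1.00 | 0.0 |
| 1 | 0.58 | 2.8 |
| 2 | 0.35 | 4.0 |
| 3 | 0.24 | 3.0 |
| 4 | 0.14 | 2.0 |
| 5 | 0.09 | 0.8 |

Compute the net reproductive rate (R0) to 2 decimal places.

lx·mx by age: 0, 1.624, 1.4, 0.72, 0.28, 0.072
R0 = Σ lx·mx = 4.096 → 4.10

4.10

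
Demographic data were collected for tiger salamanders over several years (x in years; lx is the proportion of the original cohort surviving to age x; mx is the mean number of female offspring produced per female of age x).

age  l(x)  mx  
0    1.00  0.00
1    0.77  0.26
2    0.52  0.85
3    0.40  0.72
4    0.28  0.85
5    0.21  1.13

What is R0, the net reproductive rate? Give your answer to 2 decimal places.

1.41

lx·mx by age: 0, 0.2002, 0.442, 0.288, 0.238, 0.2373
R0 = Σ lx·mx = 1.4055 → 1.41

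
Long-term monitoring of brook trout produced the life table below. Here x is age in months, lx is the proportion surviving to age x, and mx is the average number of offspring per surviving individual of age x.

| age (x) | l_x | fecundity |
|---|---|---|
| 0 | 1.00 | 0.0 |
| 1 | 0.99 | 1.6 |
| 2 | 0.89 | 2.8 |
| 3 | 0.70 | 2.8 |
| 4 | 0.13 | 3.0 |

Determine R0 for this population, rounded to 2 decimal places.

lx·mx by age: 0, 1.584, 2.492, 1.96, 0.39
R0 = Σ lx·mx = 6.426 → 6.43

6.43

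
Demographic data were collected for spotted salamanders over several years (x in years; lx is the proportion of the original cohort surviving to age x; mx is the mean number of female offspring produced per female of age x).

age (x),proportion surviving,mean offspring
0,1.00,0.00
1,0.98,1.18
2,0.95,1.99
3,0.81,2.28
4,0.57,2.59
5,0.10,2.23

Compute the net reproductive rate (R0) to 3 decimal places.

6.593

lx·mx by age: 0, 1.1564, 1.8905, 1.8468, 1.4763, 0.223
R0 = Σ lx·mx = 6.593 → 6.593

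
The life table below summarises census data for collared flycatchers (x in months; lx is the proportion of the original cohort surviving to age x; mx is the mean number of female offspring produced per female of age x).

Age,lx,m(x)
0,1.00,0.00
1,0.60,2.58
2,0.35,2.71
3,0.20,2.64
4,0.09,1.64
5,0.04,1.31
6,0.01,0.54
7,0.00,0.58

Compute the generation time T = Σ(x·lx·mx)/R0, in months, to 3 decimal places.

1.831

lx·mx: 0, 1.548, 0.9485, 0.528, 0.1476, 0.0524, 0.0054, 0 → R0 = 3.2299
x·lx·mx: 0, 1.548, 1.897, 1.584, 0.5904, 0.262, 0.0324, 0 → Σ = 5.9138
T = 5.9138 / 3.2299 = 1.830955… → 1.831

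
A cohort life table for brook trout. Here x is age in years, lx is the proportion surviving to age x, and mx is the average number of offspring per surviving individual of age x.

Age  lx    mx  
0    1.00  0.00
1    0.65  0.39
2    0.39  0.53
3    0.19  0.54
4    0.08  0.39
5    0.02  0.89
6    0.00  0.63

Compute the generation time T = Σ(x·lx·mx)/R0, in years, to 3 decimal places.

1.943

lx·mx: 0, 0.2535, 0.2067, 0.1026, 0.0312, 0.0178, 0 → R0 = 0.6118
x·lx·mx: 0, 0.2535, 0.4134, 0.3078, 0.1248, 0.089, 0 → Σ = 1.1885
T = 1.1885 / 0.6118 = 1.942628… → 1.943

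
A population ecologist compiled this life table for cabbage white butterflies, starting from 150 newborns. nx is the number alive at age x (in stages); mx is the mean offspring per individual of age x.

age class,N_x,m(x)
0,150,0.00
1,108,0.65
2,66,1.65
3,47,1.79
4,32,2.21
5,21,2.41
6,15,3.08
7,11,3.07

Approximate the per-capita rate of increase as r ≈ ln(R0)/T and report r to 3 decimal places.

lx = nx/n0 = nx/150: 1, 0.72, 0.44, 0.31333…, 0.21333…, 0.14, 0.1, 0.07333…
R0 = Σ lx·mx = 0 + 0.468 + 0.726 + 0.56087… + 0.47147… + 0.3374 + 0.308 + 0.22513… = 3.096867…
Σ x·lx·mx = 10.5994…; T = 10.5994…/3.096867… = 3.42262…
r ≈ ln(R0)/T = ln(3.096867…)/3.42262… = 0.33027… → 0.330

0.330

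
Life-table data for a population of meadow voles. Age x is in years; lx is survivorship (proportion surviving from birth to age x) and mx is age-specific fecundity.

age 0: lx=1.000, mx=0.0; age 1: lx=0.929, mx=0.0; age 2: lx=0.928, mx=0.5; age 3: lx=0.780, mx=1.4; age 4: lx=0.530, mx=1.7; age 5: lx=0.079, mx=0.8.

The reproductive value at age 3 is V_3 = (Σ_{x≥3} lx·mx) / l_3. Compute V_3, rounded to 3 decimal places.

lx·mx for x ≥ 3: 1.092, 0.901, 0.0632 → sum = 2.0562
V_3 = 2.0562 / l_3 = 2.0562 / 0.78 = 2.636154… → 2.636

2.636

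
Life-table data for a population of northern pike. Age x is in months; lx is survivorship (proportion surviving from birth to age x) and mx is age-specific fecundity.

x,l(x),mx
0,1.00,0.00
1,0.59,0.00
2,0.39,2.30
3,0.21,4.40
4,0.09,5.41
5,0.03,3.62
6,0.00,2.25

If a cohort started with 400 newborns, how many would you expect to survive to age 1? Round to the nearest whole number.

236

Expected survivors = N0 · l_1 = 400 × 0.59 = 236 → 236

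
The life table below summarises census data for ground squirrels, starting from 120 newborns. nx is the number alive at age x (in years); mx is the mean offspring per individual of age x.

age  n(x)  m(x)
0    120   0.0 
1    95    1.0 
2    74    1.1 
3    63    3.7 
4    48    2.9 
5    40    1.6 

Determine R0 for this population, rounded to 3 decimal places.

5.106

lx = nx/n0 = nx/120: 1, 0.79167…, 0.61667…, 0.525, 0.4, 0.33333…
lx·mx by age: 0, 0.791667…, 0.678333…, 1.9425, 1.16, 0.533333…
R0 = Σ lx·mx = 5.105833… → 5.106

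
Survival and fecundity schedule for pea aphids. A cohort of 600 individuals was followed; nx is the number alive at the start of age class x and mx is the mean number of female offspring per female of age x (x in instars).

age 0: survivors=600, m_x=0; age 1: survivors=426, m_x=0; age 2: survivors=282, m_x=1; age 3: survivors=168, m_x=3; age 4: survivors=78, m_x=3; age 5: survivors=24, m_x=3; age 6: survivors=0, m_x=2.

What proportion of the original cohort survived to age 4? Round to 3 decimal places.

l_4 = n_4/n_0 = 78/600 = 0.13 → 0.130

0.130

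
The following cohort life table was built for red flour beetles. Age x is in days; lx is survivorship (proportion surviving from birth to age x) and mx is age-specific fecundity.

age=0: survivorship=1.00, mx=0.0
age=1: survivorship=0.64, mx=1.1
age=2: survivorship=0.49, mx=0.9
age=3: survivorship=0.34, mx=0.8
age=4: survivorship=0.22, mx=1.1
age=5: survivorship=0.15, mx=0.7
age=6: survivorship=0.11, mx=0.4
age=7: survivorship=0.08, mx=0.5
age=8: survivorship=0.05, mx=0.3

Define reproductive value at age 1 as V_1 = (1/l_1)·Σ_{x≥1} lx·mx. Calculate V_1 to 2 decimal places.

2.91

lx·mx for x ≥ 1: 0.704, 0.441, 0.272, 0.242, 0.105, 0.044, 0.04, 0.015 → sum = 1.863
V_1 = 1.863 / l_1 = 1.863 / 0.64 = 2.910938… → 2.91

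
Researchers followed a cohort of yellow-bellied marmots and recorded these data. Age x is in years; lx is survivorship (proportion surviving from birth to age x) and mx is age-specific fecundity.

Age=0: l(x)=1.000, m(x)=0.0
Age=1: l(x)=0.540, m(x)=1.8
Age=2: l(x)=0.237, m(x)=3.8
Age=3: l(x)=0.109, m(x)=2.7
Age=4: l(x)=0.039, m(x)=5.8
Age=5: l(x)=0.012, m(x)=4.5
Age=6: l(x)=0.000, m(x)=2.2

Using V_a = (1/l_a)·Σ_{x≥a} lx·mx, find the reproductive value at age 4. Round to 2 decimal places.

lx·mx for x ≥ 4: 0.2262, 0.054, 0 → sum = 0.2802
V_4 = 0.2802 / l_4 = 0.2802 / 0.039 = 7.184615… → 7.18

7.18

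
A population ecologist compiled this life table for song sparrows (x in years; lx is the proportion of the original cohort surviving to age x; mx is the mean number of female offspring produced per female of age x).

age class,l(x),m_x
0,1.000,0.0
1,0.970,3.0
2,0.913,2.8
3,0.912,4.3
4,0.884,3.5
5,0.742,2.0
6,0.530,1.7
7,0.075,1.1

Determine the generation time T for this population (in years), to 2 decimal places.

lx·mx: 0, 2.91, 2.5564, 3.9216, 3.094, 1.484, 0.901, 0.0825 → R0 = 14.9495
x·lx·mx: 0, 2.91, 5.1128, 11.7648, 12.376, 7.42, 5.406, 0.5775 → Σ = 45.5671
T = 45.5671 / 14.9495 = 3.048068… → 3.05

3.05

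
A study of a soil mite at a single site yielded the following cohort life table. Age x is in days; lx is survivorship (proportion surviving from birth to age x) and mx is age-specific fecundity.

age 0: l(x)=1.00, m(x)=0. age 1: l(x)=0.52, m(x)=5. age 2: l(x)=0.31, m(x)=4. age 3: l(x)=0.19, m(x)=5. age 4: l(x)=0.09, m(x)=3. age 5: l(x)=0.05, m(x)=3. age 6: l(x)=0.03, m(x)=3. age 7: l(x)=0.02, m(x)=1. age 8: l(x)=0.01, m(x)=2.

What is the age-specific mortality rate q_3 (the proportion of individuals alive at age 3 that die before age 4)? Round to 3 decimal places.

0.526

q_3 = (l_3 − l_4) / l_3 = (0.19 − 0.09) / 0.19
     = 0.1 / 0.19 = 0.526316… → 0.526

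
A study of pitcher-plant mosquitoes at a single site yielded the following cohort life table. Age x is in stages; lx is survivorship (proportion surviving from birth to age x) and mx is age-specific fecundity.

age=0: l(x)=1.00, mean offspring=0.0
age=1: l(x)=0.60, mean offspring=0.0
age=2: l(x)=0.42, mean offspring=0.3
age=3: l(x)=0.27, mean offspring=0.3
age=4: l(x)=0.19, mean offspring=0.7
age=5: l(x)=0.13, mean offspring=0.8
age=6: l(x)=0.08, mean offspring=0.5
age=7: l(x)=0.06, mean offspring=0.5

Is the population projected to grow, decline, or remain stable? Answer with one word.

declining

R0 = Σ lx·mx = 0 + 0 + 0.126 + 0.081 + 0.133 + 0.104 + 0.04 + 0.03 = 0.514
R0 < 1, so the population is declining.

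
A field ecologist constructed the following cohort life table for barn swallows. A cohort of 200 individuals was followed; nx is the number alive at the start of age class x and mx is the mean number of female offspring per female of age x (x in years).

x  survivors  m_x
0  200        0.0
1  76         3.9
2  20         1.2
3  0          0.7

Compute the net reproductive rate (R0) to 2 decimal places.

lx = nx/n0 = nx/200: 1, 0.38, 0.1, 0
lx·mx by age: 0, 1.482, 0.12, 0
R0 = Σ lx·mx = 1.602 → 1.60

1.60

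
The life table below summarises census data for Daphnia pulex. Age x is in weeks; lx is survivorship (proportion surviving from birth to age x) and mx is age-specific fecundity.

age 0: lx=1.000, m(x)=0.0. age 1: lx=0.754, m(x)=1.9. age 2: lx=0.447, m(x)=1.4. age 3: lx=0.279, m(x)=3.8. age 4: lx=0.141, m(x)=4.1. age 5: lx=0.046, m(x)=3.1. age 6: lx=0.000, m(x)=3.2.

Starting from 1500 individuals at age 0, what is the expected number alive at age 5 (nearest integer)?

69

Expected survivors = N0 · l_5 = 1500 × 0.046 = 69 → 69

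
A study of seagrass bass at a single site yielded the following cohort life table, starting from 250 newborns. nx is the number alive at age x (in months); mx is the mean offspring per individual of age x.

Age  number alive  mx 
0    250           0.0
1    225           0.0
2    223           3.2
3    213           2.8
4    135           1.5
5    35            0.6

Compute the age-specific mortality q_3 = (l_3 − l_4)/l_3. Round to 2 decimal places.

lx = nx/n0 = nx/250: 1, 0.9, 0.892, 0.852, 0.54, 0.14
q_3 = (l_3 − l_4) / l_3 = (0.852 − 0.54) / 0.852
     = 0.312 / 0.852 = 0.366197… → 0.37

0.37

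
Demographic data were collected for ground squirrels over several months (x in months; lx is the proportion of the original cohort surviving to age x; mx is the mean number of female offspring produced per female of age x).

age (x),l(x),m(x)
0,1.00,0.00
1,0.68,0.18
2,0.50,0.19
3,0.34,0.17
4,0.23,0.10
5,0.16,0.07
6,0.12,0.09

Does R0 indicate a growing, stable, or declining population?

R0 = Σ lx·mx = 0 + 0.1224 + 0.095 + 0.0578 + 0.023 + 0.0112 + 0.0108 = 0.3202
R0 < 1, so the population is declining.

declining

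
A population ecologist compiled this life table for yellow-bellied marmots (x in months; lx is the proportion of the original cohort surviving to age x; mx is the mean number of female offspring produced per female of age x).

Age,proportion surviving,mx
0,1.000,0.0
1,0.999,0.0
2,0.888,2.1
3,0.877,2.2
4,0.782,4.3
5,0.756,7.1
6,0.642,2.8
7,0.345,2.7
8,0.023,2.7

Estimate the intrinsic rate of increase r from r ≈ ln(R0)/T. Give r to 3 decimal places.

R0 = Σ lx·mx = 0 + 0 + 1.8648 + 1.9294 + 3.3626 + 5.3676 + 1.7976 + 0.9315 + 0.0621 = 15.3156
Σ x·lx·mx = 67.6091; T = 67.6091/15.3156 = 4.41439…
r ≈ ln(R0)/T = ln(15.3156)/4.41439… = 0.61818… → 0.618

0.618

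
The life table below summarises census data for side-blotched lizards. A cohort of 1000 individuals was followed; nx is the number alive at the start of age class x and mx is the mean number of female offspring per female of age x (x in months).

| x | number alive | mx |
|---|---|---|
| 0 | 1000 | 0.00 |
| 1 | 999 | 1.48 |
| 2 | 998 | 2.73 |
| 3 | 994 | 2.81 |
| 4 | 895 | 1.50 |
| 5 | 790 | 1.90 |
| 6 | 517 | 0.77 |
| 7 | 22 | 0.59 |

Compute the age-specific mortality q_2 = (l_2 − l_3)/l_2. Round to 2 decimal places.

0.00

lx = nx/n0 = nx/1000: 1, 0.999, 0.998, 0.994, 0.895, 0.79, 0.517, 0.022
q_2 = (l_2 − l_3) / l_2 = (0.998 − 0.994) / 0.998
     = 0.004 / 0.998 = 0.004008… → 0.00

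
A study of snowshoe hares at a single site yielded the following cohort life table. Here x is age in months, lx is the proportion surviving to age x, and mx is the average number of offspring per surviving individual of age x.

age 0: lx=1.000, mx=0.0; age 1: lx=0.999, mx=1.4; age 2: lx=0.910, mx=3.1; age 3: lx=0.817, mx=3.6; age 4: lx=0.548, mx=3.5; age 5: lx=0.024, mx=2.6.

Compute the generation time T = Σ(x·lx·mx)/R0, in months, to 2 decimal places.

lx·mx: 0, 1.3986, 2.821, 2.9412, 1.918, 0.0624 → R0 = 9.1412
x·lx·mx: 0, 1.3986, 5.642, 8.8236, 7.672, 0.312 → Σ = 23.8482
T = 23.8482 / 9.1412 = 2.60887… → 2.61

2.61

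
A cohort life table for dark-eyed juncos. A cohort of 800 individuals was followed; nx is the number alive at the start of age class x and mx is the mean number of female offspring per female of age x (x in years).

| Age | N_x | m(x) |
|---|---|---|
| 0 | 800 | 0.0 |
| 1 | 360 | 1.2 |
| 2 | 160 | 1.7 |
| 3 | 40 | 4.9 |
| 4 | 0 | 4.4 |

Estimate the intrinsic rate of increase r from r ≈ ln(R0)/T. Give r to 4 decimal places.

lx = nx/n0 = nx/800: 1, 0.45, 0.2, 0.05, 0
R0 = Σ lx·mx = 0 + 0.54 + 0.34 + 0.245 + 0 = 1.125
Σ x·lx·mx = 1.955; T = 1.955/1.125 = 1.73778…
r ≈ ln(R0)/T = ln(1.125)/1.73778… = 0.067778… → 0.0678

0.0678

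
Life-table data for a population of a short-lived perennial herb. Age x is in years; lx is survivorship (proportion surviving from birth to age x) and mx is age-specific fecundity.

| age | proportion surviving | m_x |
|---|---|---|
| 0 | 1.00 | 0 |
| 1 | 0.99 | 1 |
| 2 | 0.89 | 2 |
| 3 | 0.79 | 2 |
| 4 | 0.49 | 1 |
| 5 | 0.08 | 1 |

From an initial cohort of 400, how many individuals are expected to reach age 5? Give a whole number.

Expected survivors = N0 · l_5 = 400 × 0.08 = 32 → 32

32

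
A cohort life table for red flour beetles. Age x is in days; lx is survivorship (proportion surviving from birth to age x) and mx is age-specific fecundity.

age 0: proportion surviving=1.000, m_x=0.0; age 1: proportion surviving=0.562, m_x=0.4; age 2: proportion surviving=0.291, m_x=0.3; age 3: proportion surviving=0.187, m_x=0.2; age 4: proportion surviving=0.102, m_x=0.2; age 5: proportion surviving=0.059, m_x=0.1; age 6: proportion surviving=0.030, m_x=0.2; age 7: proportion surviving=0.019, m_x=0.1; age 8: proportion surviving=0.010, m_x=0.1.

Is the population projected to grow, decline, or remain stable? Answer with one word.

R0 = Σ lx·mx = 0 + 0.2248 + 0.0873 + 0.0374 + 0.0204 + 0.0059 + 0.006 + 0.0019 + 0.001 = 0.3847
R0 < 1, so the population is declining.

declining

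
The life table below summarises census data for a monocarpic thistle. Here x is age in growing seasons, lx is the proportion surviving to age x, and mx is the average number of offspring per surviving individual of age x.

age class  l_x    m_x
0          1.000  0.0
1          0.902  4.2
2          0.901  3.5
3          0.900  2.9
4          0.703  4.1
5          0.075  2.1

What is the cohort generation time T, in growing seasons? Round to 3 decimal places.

2.402

lx·mx: 0, 3.7884, 3.1535, 2.61, 2.8823, 0.1575 → R0 = 12.5917
x·lx·mx: 0, 3.7884, 6.307, 7.83, 11.5292, 0.7875 → Σ = 30.2421
T = 30.2421 / 12.5917 = 2.401749… → 2.402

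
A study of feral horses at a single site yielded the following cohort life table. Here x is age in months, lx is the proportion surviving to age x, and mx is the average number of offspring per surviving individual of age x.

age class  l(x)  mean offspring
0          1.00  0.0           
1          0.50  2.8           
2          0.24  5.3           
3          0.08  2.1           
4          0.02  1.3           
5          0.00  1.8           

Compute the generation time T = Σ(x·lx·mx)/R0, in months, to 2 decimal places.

1.59

lx·mx: 0, 1.4, 1.272, 0.168, 0.026, 0 → R0 = 2.866
x·lx·mx: 0, 1.4, 2.544, 0.504, 0.104, 0 → Σ = 4.552
T = 4.552 / 2.866 = 1.588276… → 1.59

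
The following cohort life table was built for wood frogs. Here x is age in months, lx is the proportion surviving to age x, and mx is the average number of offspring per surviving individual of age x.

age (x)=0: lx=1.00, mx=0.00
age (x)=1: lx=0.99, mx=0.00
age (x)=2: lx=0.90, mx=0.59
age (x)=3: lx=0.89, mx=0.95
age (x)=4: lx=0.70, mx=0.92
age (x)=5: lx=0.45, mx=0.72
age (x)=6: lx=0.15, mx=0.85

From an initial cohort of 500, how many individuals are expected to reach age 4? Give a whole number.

Expected survivors = N0 · l_4 = 500 × 0.70 = 350 → 350

350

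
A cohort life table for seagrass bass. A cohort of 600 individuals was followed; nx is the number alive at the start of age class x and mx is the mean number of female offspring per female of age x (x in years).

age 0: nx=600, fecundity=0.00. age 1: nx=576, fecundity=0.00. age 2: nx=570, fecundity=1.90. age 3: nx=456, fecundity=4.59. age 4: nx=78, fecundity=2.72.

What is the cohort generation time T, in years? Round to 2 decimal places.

lx = nx/n0 = nx/600: 1, 0.96, 0.95, 0.76, 0.13
lx·mx: 0, 0, 1.805, 3.4884, 0.3536 → R0 = 5.647
x·lx·mx: 0, 0, 3.61, 10.4652, 1.4144 → Σ = 15.4896
T = 15.4896 / 5.647 = 2.742979… → 2.74

2.74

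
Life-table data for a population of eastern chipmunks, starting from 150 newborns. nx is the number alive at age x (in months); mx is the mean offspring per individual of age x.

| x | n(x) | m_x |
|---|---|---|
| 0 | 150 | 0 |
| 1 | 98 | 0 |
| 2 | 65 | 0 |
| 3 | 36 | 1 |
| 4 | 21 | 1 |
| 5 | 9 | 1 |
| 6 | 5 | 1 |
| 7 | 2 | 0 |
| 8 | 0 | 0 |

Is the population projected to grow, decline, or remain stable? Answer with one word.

lx = nx/n0 = nx/150: 1, 0.65333…, 0.43333…, 0.24, 0.14, 0.06, 0.03333…, 0.01333…, 0
R0 = Σ lx·mx = 0 + 0 + 0 + 0.24 + 0.14 + 0.06 + 0.033333… + 0 + 0 = 0.473333…
R0 < 1, so the population is declining.

declining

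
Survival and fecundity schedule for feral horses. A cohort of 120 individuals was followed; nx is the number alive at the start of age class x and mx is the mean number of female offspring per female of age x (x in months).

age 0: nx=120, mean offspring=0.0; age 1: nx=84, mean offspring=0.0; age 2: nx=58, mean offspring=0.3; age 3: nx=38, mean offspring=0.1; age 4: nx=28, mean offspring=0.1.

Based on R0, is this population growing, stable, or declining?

declining

lx = nx/n0 = nx/120: 1, 0.7, 0.48333…, 0.31667…, 0.23333…
R0 = Σ lx·mx = 0 + 0 + 0.145… + 0.031667… + 0.023333… = 0.2…
R0 < 1, so the population is declining.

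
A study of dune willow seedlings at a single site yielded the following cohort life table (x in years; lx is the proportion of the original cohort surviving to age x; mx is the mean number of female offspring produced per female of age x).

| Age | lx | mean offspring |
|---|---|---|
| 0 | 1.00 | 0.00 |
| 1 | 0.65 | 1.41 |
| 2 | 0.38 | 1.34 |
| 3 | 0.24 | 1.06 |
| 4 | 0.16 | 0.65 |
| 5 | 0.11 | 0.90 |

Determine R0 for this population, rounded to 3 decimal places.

1.883

lx·mx by age: 0, 0.9165, 0.5092, 0.2544, 0.104, 0.099
R0 = Σ lx·mx = 1.8831 → 1.883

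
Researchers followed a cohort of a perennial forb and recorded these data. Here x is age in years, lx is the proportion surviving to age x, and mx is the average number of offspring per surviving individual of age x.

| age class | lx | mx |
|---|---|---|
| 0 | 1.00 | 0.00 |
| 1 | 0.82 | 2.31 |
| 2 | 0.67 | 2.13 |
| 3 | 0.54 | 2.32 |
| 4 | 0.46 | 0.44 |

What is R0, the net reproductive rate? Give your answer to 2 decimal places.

lx·mx by age: 0, 1.8942, 1.4271, 1.2528, 0.2024
R0 = Σ lx·mx = 4.7765 → 4.78

4.78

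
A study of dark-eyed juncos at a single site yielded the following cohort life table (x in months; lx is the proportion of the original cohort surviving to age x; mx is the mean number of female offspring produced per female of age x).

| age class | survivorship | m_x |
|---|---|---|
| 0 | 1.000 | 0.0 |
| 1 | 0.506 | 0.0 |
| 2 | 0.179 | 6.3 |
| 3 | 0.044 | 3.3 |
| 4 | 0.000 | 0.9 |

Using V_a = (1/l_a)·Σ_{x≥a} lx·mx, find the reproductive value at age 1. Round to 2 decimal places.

lx·mx for x ≥ 1: 0, 1.1277, 0.1452, 0 → sum = 1.2729
V_1 = 1.2729 / l_1 = 1.2729 / 0.506 = 2.515613… → 2.52

2.52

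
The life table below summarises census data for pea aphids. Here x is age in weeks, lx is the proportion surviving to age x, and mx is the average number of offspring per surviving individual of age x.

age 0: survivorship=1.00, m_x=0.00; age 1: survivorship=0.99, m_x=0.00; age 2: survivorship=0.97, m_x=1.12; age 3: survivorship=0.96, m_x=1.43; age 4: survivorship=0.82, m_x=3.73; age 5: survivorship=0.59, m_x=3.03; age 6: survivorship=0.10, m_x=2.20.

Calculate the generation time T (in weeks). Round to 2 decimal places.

3.82

lx·mx: 0, 0, 1.0864, 1.3728, 3.0586, 1.7877, 0.22 → R0 = 7.5255
x·lx·mx: 0, 0, 2.1728, 4.1184, 12.2344, 8.9385, 1.32 → Σ = 28.7841
T = 28.7841 / 7.5255 = 3.824875… → 3.82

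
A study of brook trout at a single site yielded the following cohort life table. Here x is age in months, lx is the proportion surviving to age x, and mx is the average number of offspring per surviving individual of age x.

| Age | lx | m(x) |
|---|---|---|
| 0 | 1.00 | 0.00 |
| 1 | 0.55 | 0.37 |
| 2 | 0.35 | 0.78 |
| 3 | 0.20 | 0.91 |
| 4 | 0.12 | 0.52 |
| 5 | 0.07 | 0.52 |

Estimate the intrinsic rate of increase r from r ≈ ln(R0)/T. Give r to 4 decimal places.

-0.1219

R0 = Σ lx·mx = 0 + 0.2035 + 0.273 + 0.182 + 0.0624 + 0.0364 = 0.7573
Σ x·lx·mx = 1.7271; T = 1.7271/0.7573 = 2.2806…
r ≈ ln(R0)/T = ln(0.7573)/2.2806… = -0.121896… → -0.1219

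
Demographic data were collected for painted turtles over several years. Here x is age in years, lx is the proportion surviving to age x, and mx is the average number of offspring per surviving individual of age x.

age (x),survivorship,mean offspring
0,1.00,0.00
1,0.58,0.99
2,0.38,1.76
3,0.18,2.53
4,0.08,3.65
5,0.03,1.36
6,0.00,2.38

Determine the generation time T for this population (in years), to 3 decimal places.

lx·mx: 0, 0.5742, 0.6688, 0.4554, 0.292, 0.0408, 0 → R0 = 2.0312
x·lx·mx: 0, 0.5742, 1.3376, 1.3662, 1.168, 0.204, 0 → Σ = 4.65
T = 4.65 / 2.0312 = 2.289287… → 2.289

2.289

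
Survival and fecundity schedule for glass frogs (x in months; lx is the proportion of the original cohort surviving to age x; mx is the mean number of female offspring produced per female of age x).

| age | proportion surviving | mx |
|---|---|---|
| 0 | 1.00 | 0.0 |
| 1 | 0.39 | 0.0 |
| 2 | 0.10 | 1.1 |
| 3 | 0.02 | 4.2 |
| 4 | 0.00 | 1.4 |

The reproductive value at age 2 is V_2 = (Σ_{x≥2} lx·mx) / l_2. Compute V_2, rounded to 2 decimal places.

lx·mx for x ≥ 2: 0.11, 0.084, 0 → sum = 0.194
V_2 = 0.194 / l_2 = 0.194 / 0.1 = 1.94 → 1.94

1.94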